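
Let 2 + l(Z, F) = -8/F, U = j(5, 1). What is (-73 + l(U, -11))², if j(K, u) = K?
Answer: 667489/121 ≈ 5516.4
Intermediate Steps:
U = 5
l(Z, F) = -2 - 8/F
(-73 + l(U, -11))² = (-73 + (-2 - 8/(-11)))² = (-73 + (-2 - 8*(-1/11)))² = (-73 + (-2 + 8/11))² = (-73 - 14/11)² = (-817/11)² = 667489/121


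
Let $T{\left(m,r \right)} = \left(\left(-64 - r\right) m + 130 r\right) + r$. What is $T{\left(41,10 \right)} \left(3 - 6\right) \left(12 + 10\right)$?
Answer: $113784$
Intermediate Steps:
$T{\left(m,r \right)} = 131 r + m \left(-64 - r\right)$ ($T{\left(m,r \right)} = \left(m \left(-64 - r\right) + 130 r\right) + r = \left(130 r + m \left(-64 - r\right)\right) + r = 131 r + m \left(-64 - r\right)$)
$T{\left(41,10 \right)} \left(3 - 6\right) \left(12 + 10\right) = \left(\left(-64\right) 41 + 131 \cdot 10 - 41 \cdot 10\right) \left(3 - 6\right) \left(12 + 10\right) = \left(-2624 + 1310 - 410\right) \left(\left(-3\right) 22\right) = \left(-1724\right) \left(-66\right) = 113784$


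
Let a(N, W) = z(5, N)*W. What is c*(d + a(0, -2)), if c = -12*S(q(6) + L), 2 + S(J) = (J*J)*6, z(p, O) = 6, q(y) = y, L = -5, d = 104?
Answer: -4416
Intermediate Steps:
a(N, W) = 6*W
S(J) = -2 + 6*J² (S(J) = -2 + (J*J)*6 = -2 + J²*6 = -2 + 6*J²)
c = -48 (c = -12*(-2 + 6*(6 - 5)²) = -12*(-2 + 6*1²) = -12*(-2 + 6*1) = -12*(-2 + 6) = -12*4 = -48)
c*(d + a(0, -2)) = -48*(104 + 6*(-2)) = -48*(104 - 12) = -48*92 = -4416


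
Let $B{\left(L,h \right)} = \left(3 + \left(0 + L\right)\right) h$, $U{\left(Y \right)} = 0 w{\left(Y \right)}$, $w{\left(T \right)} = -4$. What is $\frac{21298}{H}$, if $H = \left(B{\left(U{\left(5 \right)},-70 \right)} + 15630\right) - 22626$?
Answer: $- \frac{10649}{3603} \approx -2.9556$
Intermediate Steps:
$U{\left(Y \right)} = 0$ ($U{\left(Y \right)} = 0 \left(-4\right) = 0$)
$B{\left(L,h \right)} = h \left(3 + L\right)$ ($B{\left(L,h \right)} = \left(3 + L\right) h = h \left(3 + L\right)$)
$H = -7206$ ($H = \left(- 70 \left(3 + 0\right) + 15630\right) - 22626 = \left(\left(-70\right) 3 + 15630\right) - 22626 = \left(-210 + 15630\right) - 22626 = 15420 - 22626 = -7206$)
$\frac{21298}{H} = \frac{21298}{-7206} = 21298 \left(- \frac{1}{7206}\right) = - \frac{10649}{3603}$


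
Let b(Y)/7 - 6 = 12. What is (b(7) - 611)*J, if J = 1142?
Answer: -553870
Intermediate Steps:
b(Y) = 126 (b(Y) = 42 + 7*12 = 42 + 84 = 126)
(b(7) - 611)*J = (126 - 611)*1142 = -485*1142 = -553870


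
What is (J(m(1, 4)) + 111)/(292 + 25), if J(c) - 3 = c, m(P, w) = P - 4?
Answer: 111/317 ≈ 0.35016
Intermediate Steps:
m(P, w) = -4 + P
J(c) = 3 + c
(J(m(1, 4)) + 111)/(292 + 25) = ((3 + (-4 + 1)) + 111)/(292 + 25) = ((3 - 3) + 111)/317 = (0 + 111)*(1/317) = 111*(1/317) = 111/317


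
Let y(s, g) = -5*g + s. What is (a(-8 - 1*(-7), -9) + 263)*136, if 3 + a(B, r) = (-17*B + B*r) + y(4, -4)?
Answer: 42160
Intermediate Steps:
y(s, g) = s - 5*g
a(B, r) = 21 - 17*B + B*r (a(B, r) = -3 + ((-17*B + B*r) + (4 - 5*(-4))) = -3 + ((-17*B + B*r) + (4 + 20)) = -3 + ((-17*B + B*r) + 24) = -3 + (24 - 17*B + B*r) = 21 - 17*B + B*r)
(a(-8 - 1*(-7), -9) + 263)*136 = ((21 - 17*(-8 - 1*(-7)) + (-8 - 1*(-7))*(-9)) + 263)*136 = ((21 - 17*(-8 + 7) + (-8 + 7)*(-9)) + 263)*136 = ((21 - 17*(-1) - 1*(-9)) + 263)*136 = ((21 + 17 + 9) + 263)*136 = (47 + 263)*136 = 310*136 = 42160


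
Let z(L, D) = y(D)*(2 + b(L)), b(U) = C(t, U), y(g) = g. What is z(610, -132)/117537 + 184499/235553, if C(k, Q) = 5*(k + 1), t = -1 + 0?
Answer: 7207757657/9228730987 ≈ 0.78101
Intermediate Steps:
t = -1
C(k, Q) = 5 + 5*k (C(k, Q) = 5*(1 + k) = 5 + 5*k)
b(U) = 0 (b(U) = 5 + 5*(-1) = 5 - 5 = 0)
z(L, D) = 2*D (z(L, D) = D*(2 + 0) = D*2 = 2*D)
z(610, -132)/117537 + 184499/235553 = (2*(-132))/117537 + 184499/235553 = -264*1/117537 + 184499*(1/235553) = -88/39179 + 184499/235553 = 7207757657/9228730987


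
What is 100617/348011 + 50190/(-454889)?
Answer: 28302894423/158306375779 ≈ 0.17879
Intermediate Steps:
100617/348011 + 50190/(-454889) = 100617*(1/348011) + 50190*(-1/454889) = 100617/348011 - 50190/454889 = 28302894423/158306375779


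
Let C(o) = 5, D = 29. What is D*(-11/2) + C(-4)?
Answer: -309/2 ≈ -154.50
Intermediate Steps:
D*(-11/2) + C(-4) = 29*(-11/2) + 5 = -319/2 + 5 = -309/2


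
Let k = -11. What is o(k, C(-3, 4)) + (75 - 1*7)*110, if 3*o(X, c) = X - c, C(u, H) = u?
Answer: 22432/3 ≈ 7477.3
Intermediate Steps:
o(X, c) = -c/3 + X/3 (o(X, c) = (X - c)/3 = -c/3 + X/3)
o(k, C(-3, 4)) + (75 - 1*7)*110 = (-1/3*(-3) + (1/3)*(-11)) + (75 - 1*7)*110 = (1 - 11/3) + (75 - 7)*110 = -8/3 + 68*110 = -8/3 + 7480 = 22432/3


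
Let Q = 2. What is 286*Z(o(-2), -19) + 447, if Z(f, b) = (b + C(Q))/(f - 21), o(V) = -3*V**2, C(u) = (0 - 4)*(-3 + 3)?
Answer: 1835/3 ≈ 611.67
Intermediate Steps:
C(u) = 0 (C(u) = -4*0 = 0)
Z(f, b) = b/(-21 + f) (Z(f, b) = (b + 0)/(f - 21) = b/(-21 + f))
286*Z(o(-2), -19) + 447 = 286*(-19/(-21 - 3*(-2)**2)) + 447 = 286*(-19/(-21 - 3*4)) + 447 = 286*(-19/(-21 - 12)) + 447 = 286*(-19/(-33)) + 447 = 286*(-19*(-1/33)) + 447 = 286*(19/33) + 447 = 494/3 + 447 = 1835/3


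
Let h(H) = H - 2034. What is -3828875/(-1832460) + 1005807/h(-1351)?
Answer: -366028070669/1240575420 ≈ -295.05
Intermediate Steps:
h(H) = -2034 + H
-3828875/(-1832460) + 1005807/h(-1351) = -3828875/(-1832460) + 1005807/(-2034 - 1351) = -3828875*(-1/1832460) + 1005807/(-3385) = 765775/366492 + 1005807*(-1/3385) = 765775/366492 - 1005807/3385 = -366028070669/1240575420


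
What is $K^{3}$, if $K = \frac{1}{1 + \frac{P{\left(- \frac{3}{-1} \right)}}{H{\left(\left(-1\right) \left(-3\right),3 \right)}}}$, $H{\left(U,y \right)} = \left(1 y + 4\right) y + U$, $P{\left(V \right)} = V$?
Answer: $\frac{512}{729} \approx 0.70233$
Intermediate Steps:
$H{\left(U,y \right)} = U + y \left(4 + y\right)$ ($H{\left(U,y \right)} = \left(y + 4\right) y + U = \left(4 + y\right) y + U = y \left(4 + y\right) + U = U + y \left(4 + y\right)$)
$K = \frac{8}{9}$ ($K = \frac{1}{1 + \frac{\left(-3\right) \frac{1}{-1}}{\left(-1\right) \left(-3\right) + 3^{2} + 4 \cdot 3}} = \frac{1}{1 + \frac{\left(-3\right) \left(-1\right)}{3 + 9 + 12}} = \frac{1}{1 + \frac{3}{24}} = \frac{1}{1 + 3 \cdot \frac{1}{24}} = \frac{1}{1 + \frac{1}{8}} = \frac{1}{\frac{9}{8}} = \frac{8}{9} \approx 0.88889$)
$K^{3} = \left(\frac{8}{9}\right)^{3} = \frac{512}{729}$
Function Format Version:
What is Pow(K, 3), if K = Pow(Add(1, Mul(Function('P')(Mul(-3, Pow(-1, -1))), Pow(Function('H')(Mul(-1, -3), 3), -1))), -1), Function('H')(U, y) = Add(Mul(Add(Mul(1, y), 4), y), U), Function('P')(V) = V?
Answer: Rational(512, 729) ≈ 0.70233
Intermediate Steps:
Function('H')(U, y) = Add(U, Mul(y, Add(4, y))) (Function('H')(U, y) = Add(Mul(Add(y, 4), y), U) = Add(Mul(Add(4, y), y), U) = Add(Mul(y, Add(4, y)), U) = Add(U, Mul(y, Add(4, y))))
K = Rational(8, 9) (K = Pow(Add(1, Mul(Mul(-3, Pow(-1, -1)), Pow(Add(Mul(-1, -3), Pow(3, 2), Mul(4, 3)), -1))), -1) = Pow(Add(1, Mul(Mul(-3, -1), Pow(Add(3, 9, 12), -1))), -1) = Pow(Add(1, Mul(3, Pow(24, -1))), -1) = Pow(Add(1, Mul(3, Rational(1, 24))), -1) = Pow(Add(1, Rational(1, 8)), -1) = Pow(Rational(9, 8), -1) = Rational(8, 9) ≈ 0.88889)
Pow(K, 3) = Pow(Rational(8, 9), 3) = Rational(512, 729)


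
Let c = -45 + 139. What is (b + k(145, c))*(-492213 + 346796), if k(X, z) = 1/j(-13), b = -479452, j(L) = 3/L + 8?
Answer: 7041765729463/101 ≈ 6.9720e+10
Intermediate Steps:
j(L) = 8 + 3/L
c = 94
k(X, z) = 13/101 (k(X, z) = 1/(8 + 3/(-13)) = 1/(8 + 3*(-1/13)) = 1/(8 - 3/13) = 1/(101/13) = 13/101)
(b + k(145, c))*(-492213 + 346796) = (-479452 + 13/101)*(-492213 + 346796) = -48424639/101*(-145417) = 7041765729463/101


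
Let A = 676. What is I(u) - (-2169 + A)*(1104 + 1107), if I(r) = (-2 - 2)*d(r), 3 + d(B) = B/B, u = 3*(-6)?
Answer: 3301031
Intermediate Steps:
u = -18
d(B) = -2 (d(B) = -3 + B/B = -3 + 1 = -2)
I(r) = 8 (I(r) = (-2 - 2)*(-2) = -4*(-2) = 8)
I(u) - (-2169 + A)*(1104 + 1107) = 8 - (-2169 + 676)*(1104 + 1107) = 8 - (-1493)*2211 = 8 - 1*(-3301023) = 8 + 3301023 = 3301031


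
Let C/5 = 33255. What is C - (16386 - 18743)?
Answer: 168632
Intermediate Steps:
C = 166275 (C = 5*33255 = 166275)
C - (16386 - 18743) = 166275 - (16386 - 18743) = 166275 - 1*(-2357) = 166275 + 2357 = 168632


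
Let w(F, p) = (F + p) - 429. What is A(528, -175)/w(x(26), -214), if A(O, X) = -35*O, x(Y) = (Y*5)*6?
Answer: -18480/137 ≈ -134.89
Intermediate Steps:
x(Y) = 30*Y (x(Y) = (5*Y)*6 = 30*Y)
w(F, p) = -429 + F + p
A(528, -175)/w(x(26), -214) = (-35*528)/(-429 + 30*26 - 214) = -18480/(-429 + 780 - 214) = -18480/137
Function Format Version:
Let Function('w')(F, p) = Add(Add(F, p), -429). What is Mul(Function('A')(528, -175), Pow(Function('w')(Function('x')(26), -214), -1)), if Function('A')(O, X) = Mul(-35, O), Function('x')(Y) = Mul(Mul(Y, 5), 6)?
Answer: Rational(-18480, 137) ≈ -134.89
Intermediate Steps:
Function('x')(Y) = Mul(30, Y) (Function('x')(Y) = Mul(Mul(5, Y), 6) = Mul(30, Y))
Function('w')(F, p) = Add(-429, F, p)
Mul(Function('A')(528, -175), Pow(Function('w')(Function('x')(26), -214), -1)) = Mul(Mul(-35, 528), Pow(Add(-429, Mul(30, 26), -214), -1)) = Mul(-18480, Pow(Add(-429, 780, -214), -1)) = Mul(-18480, Pow(137, -1)) = Mul(-18480, Rational(1, 137)) = Rational(-18480, 137)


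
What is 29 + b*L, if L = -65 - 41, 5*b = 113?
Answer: -11833/5 ≈ -2366.6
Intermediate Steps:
b = 113/5 (b = (⅕)*113 = 113/5 ≈ 22.600)
L = -106
29 + b*L = 29 + (113/5)*(-106) = 29 - 11978/5 = -11833/5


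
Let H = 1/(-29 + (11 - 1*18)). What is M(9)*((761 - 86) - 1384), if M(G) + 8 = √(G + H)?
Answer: 5672 - 709*√323/6 ≈ 3548.3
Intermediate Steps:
H = -1/36 (H = 1/(-29 + (11 - 18)) = 1/(-29 - 7) = 1/(-36) = -1/36 ≈ -0.027778)
M(G) = -8 + √(-1/36 + G) (M(G) = -8 + √(G - 1/36) = -8 + √(-1/36 + G))
M(9)*((761 - 86) - 1384) = (-8 + √(-1 + 36*9)/6)*((761 - 86) - 1384) = (-8 + √(-1 + 324)/6)*(675 - 1384) = (-8 + √323/6)*(-709) = 5672 - 709*√323/6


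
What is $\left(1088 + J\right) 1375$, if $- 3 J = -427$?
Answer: $\frac{5075125}{3} \approx 1.6917 \cdot 10^{6}$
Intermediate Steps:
$J = \frac{427}{3}$ ($J = \left(- \frac{1}{3}\right) \left(-427\right) = \frac{427}{3} \approx 142.33$)
$\left(1088 + J\right) 1375 = \left(1088 + \frac{427}{3}\right) 1375 = \frac{3691}{3} \cdot 1375 = \frac{5075125}{3}$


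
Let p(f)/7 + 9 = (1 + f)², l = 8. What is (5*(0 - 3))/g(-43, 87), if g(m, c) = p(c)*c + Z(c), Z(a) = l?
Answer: -15/4710623 ≈ -3.1843e-6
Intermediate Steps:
Z(a) = 8
p(f) = -63 + 7*(1 + f)²
g(m, c) = 8 + c*(-63 + 7*(1 + c)²) (g(m, c) = (-63 + 7*(1 + c)²)*c + 8 = c*(-63 + 7*(1 + c)²) + 8 = 8 + c*(-63 + 7*(1 + c)²))
(5*(0 - 3))/g(-43, 87) = (5*(0 - 3))/(8 + 7*87*(-9 + (1 + 87)²)) = (5*(-3))/(8 + 7*87*(-9 + 88²)) = -15/(8 + 7*87*(-9 + 7744)) = -15/(8 + 7*87*7735) = -15/(8 + 4710615) = -15/4710623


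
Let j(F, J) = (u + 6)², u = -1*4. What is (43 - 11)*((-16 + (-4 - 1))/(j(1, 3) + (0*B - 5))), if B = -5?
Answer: 672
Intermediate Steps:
u = -4
j(F, J) = 4 (j(F, J) = (-4 + 6)² = 2² = 4)
(43 - 11)*((-16 + (-4 - 1))/(j(1, 3) + (0*B - 5))) = (43 - 11)*((-16 + (-4 - 1))/(4 + (0*(-5) - 5))) = 32*((-16 - 5)/(4 + (0 - 5))) = 32*(-21/(4 - 5)) = 32*(-21/(-1)) = 32*(-21*(-1)) = 32*21 = 672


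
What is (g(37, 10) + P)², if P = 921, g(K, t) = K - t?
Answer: 898704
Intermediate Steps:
(g(37, 10) + P)² = ((37 - 1*10) + 921)² = ((37 - 10) + 921)² = (27 + 921)² = 948² = 898704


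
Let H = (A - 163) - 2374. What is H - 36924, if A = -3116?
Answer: -42577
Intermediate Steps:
H = -5653 (H = (-3116 - 163) - 2374 = -3279 - 2374 = -5653)
H - 36924 = -5653 - 36924 = -42577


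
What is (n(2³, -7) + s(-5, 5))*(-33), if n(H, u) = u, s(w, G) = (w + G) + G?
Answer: 66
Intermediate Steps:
s(w, G) = w + 2*G (s(w, G) = (G + w) + G = w + 2*G)
(n(2³, -7) + s(-5, 5))*(-33) = (-7 + (-5 + 2*5))*(-33) = (-7 + (-5 + 10))*(-33) = (-7 + 5)*(-33) = -2*(-33) = 66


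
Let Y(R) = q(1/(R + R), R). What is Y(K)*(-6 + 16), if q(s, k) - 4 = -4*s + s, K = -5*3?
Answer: 41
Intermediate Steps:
K = -15
q(s, k) = 4 - 3*s (q(s, k) = 4 + (-4*s + s) = 4 - 3*s)
Y(R) = 4 - 3/(2*R) (Y(R) = 4 - 3/(R + R) = 4 - 3*1/(2*R) = 4 - 3/(2*R))
Y(K)*(-6 + 16) = (4 - 3/2/(-15))*(-6 + 16) = (4 - 3/2*(-1/15))*10 = (4 + 1/10)*10 = (41/10)*10 = 41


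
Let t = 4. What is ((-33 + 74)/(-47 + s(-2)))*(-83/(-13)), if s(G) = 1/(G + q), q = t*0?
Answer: -6806/1235 ≈ -5.5109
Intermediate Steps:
q = 0 (q = 4*0 = 0)
s(G) = 1/G (s(G) = 1/(G + 0) = 1/G)
((-33 + 74)/(-47 + s(-2)))*(-83/(-13)) = ((-33 + 74)/(-47 + 1/(-2)))*(-83/(-13)) = (41/(-47 - ½))*(-83*(-1/13)) = (41/(-95/2))*(83/13) = (41*(-2/95))*(83/13) = -82/95*83/13 = -6806/1235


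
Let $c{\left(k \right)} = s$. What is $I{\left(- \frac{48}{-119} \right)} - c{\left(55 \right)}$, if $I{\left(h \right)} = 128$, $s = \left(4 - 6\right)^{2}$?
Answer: $124$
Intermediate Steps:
$s = 4$ ($s = \left(-2\right)^{2} = 4$)
$c{\left(k \right)} = 4$
$I{\left(- \frac{48}{-119} \right)} - c{\left(55 \right)} = 128 - 4 = 124$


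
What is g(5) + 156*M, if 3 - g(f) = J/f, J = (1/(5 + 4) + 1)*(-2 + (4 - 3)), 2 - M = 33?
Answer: -43495/9 ≈ -4832.8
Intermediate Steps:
M = -31 (M = 2 - 1*33 = 2 - 33 = -31)
J = -10/9 (J = (1/9 + 1)*(-2 + 1) = (⅑ + 1)*(-1) = (10/9)*(-1) = -10/9 ≈ -1.1111)
g(f) = 3 + 10/(9*f) (g(f) = 3 - (-10)/(9*f) = 3 + 10/(9*f))
g(5) + 156*M = (3 + (10/9)/5) + 156*(-31) = (3 + (10/9)*(⅕)) - 4836 = (3 + 2/9) - 4836 = 29/9 - 4836 = -43495/9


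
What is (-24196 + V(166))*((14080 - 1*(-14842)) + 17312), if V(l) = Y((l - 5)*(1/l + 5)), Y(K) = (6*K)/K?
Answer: -1118400460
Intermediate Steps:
Y(K) = 6
V(l) = 6
(-24196 + V(166))*((14080 - 1*(-14842)) + 17312) = (-24196 + 6)*((14080 - 1*(-14842)) + 17312) = -24190*((14080 + 14842) + 17312) = -24190*(28922 + 17312) = -24190*46234 = -1118400460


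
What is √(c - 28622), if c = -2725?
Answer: 27*I*√43 ≈ 177.05*I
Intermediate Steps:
√(c - 28622) = √(-2725 - 28622) = √(-31347) = 27*I*√43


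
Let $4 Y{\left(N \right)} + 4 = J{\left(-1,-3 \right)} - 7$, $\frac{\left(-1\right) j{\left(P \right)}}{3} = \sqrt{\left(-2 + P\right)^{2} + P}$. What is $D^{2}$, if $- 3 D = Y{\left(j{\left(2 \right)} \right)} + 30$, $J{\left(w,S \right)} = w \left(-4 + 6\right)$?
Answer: $\frac{11449}{144} \approx 79.507$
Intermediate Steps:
$J{\left(w,S \right)} = 2 w$ ($J{\left(w,S \right)} = w 2 = 2 w$)
$j{\left(P \right)} = - 3 \sqrt{P + \left(-2 + P\right)^{2}}$ ($j{\left(P \right)} = - 3 \sqrt{\left(-2 + P\right)^{2} + P} = - 3 \sqrt{P + \left(-2 + P\right)^{2}}$)
$Y{\left(N \right)} = - \frac{13}{4}$ ($Y{\left(N \right)} = -1 + \frac{2 \left(-1\right) - 7}{4} = -1 + \frac{-2 - 7}{4} = -1 + \frac{1}{4} \left(-9\right) = -1 - \frac{9}{4} = - \frac{13}{4}$)
$D = - \frac{107}{12}$ ($D = - \frac{- \frac{13}{4} + 30}{3} = \left(- \frac{1}{3}\right) \frac{107}{4} = - \frac{107}{12} \approx -8.9167$)
$D^{2} = \left(- \frac{107}{12}\right)^{2} = \frac{11449}{144}$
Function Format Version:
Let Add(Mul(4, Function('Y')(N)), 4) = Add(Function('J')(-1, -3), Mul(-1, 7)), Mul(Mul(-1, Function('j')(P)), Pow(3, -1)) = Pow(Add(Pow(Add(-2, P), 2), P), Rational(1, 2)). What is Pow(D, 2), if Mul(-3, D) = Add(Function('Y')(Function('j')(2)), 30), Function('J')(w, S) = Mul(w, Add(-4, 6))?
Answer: Rational(11449, 144) ≈ 79.507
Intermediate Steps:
Function('J')(w, S) = Mul(2, w) (Function('J')(w, S) = Mul(w, 2) = Mul(2, w))
Function('j')(P) = Mul(-3, Pow(Add(P, Pow(Add(-2, P), 2)), Rational(1, 2))) (Function('j')(P) = Mul(-3, Pow(Add(Pow(Add(-2, P), 2), P), Rational(1, 2))) = Mul(-3, Pow(Add(P, Pow(Add(-2, P), 2)), Rational(1, 2))))
Function('Y')(N) = Rational(-13, 4) (Function('Y')(N) = Add(-1, Mul(Rational(1, 4), Add(Mul(2, -1), Mul(-1, 7)))) = Add(-1, Mul(Rational(1, 4), Add(-2, -7))) = Add(-1, Mul(Rational(1, 4), -9)) = Add(-1, Rational(-9, 4)) = Rational(-13, 4))
D = Rational(-107, 12) (D = Mul(Rational(-1, 3), Add(Rational(-13, 4), 30)) = Mul(Rational(-1, 3), Rational(107, 4)) = Rational(-107, 12) ≈ -8.9167)
Pow(D, 2) = Pow(Rational(-107, 12), 2) = Rational(11449, 144)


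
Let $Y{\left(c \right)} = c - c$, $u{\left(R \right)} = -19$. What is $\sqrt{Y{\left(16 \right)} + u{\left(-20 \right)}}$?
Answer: $i \sqrt{19} \approx 4.3589 i$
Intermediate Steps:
$Y{\left(c \right)} = 0$
$\sqrt{Y{\left(16 \right)} + u{\left(-20 \right)}} = \sqrt{0 - 19} = \sqrt{-19} = i \sqrt{19}$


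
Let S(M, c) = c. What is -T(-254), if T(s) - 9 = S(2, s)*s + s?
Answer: -64271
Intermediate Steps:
T(s) = 9 + s + s² (T(s) = 9 + (s*s + s) = 9 + (s² + s) = 9 + (s + s²) = 9 + s + s²)
-T(-254) = -(9 - 254 + (-254)²) = -(9 - 254 + 64516) = -1*64271 = -64271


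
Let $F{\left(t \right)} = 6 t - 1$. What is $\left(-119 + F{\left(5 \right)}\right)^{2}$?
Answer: $8100$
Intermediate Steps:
$F{\left(t \right)} = -1 + 6 t$
$\left(-119 + F{\left(5 \right)}\right)^{2} = \left(-119 + \left(-1 + 6 \cdot 5\right)\right)^{2} = \left(-119 + \left(-1 + 30\right)\right)^{2} = \left(-119 + 29\right)^{2} = \left(-90\right)^{2} = 8100$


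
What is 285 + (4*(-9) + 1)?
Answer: 250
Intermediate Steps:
285 + (4*(-9) + 1) = 285 + (-36 + 1) = 285 - 35 = 250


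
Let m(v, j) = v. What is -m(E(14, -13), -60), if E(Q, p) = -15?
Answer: 15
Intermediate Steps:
-m(E(14, -13), -60) = -1*(-15) = 15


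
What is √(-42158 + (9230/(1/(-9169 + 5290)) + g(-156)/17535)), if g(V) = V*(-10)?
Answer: 2*I*√12246206788858/1169 ≈ 5987.1*I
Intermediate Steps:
g(V) = -10*V
√(-42158 + (9230/(1/(-9169 + 5290)) + g(-156)/17535)) = √(-42158 + (9230/(1/(-9169 + 5290)) - 10*(-156)/17535)) = √(-42158 + (9230/(1/(-3879)) + 1560*(1/17535))) = √(-42158 + (9230/(-1/3879) + 104/1169)) = √(-42158 + (9230*(-3879) + 104/1169)) = √(-42158 + (-35803170 + 104/1169)) = √(-42158 - 41853905626/1169) = √(-41903188328/1169) = 2*I*√12246206788858/1169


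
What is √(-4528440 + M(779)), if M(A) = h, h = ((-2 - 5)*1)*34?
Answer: 7*I*√92422 ≈ 2128.1*I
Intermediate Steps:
h = -238 (h = -7*1*34 = -7*34 = -238)
M(A) = -238
√(-4528440 + M(779)) = √(-4528440 - 238) = √(-4528678) = 7*I*√92422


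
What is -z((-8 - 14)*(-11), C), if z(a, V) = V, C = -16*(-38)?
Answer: -608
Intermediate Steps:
C = 608
-z((-8 - 14)*(-11), C) = -1*608 = -608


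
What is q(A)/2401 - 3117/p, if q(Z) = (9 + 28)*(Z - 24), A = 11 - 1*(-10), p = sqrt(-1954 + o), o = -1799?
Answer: -111/2401 + 1039*I*sqrt(417)/417 ≈ -0.046231 + 50.88*I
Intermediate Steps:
p = 3*I*sqrt(417) (p = sqrt(-1954 - 1799) = sqrt(-3753) = 3*I*sqrt(417) ≈ 61.262*I)
A = 21 (A = 11 + 10 = 21)
q(Z) = -888 + 37*Z (q(Z) = 37*(-24 + Z) = -888 + 37*Z)
q(A)/2401 - 3117/p = (-888 + 37*21)/2401 - 3117*(-I*sqrt(417)/1251) = (-888 + 777)*(1/2401) - (-1039)*I*sqrt(417)/417 = -111*1/2401 + 1039*I*sqrt(417)/417 = -111/2401 + 1039*I*sqrt(417)/417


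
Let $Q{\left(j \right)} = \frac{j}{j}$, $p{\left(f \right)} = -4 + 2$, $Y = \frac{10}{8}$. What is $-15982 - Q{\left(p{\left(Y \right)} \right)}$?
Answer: $-15983$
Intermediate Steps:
$Y = \frac{5}{4}$ ($Y = 10 \cdot \frac{1}{8} = \frac{5}{4} \approx 1.25$)
$p{\left(f \right)} = -2$
$Q{\left(j \right)} = 1$
$-15982 - Q{\left(p{\left(Y \right)} \right)} = -15982 - 1 = -15983$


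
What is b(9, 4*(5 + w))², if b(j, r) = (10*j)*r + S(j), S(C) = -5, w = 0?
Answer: 3222025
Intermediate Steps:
b(j, r) = -5 + 10*j*r (b(j, r) = (10*j)*r - 5 = 10*j*r - 5 = -5 + 10*j*r)
b(9, 4*(5 + w))² = (-5 + 10*9*(4*(5 + 0)))² = (-5 + 10*9*(4*5))² = (-5 + 10*9*20)² = (-5 + 1800)² = 1795² = 3222025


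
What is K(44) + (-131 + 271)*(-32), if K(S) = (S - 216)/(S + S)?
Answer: -98603/22 ≈ -4482.0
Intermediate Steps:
K(S) = (-216 + S)/(2*S) (K(S) = (-216 + S)/((2*S)) = (-216 + S)*(1/(2*S)) = (-216 + S)/(2*S))
K(44) + (-131 + 271)*(-32) = (1/2)*(-216 + 44)/44 + (-131 + 271)*(-32) = (1/2)*(1/44)*(-172) + 140*(-32) = -43/22 - 4480 = -98603/22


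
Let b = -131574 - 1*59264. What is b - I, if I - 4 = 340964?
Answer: -531806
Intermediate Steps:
I = 340968 (I = 4 + 340964 = 340968)
b = -190838 (b = -131574 - 59264 = -190838)
b - I = -190838 - 1*340968 = -190838 - 340968 = -531806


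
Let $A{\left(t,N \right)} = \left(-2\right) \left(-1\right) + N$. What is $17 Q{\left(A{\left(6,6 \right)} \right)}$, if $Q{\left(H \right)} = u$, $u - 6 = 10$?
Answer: $272$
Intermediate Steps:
$u = 16$ ($u = 6 + 10 = 16$)
$A{\left(t,N \right)} = 2 + N$
$Q{\left(H \right)} = 16$
$17 Q{\left(A{\left(6,6 \right)} \right)} = 17 \cdot 16 = 272$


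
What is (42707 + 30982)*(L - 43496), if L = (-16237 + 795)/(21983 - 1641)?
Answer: -4657203087999/1453 ≈ -3.2052e+9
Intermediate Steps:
L = -1103/1453 (L = -15442/20342 = -15442*1/20342 = -1103/1453 ≈ -0.75912)
(42707 + 30982)*(L - 43496) = (42707 + 30982)*(-1103/1453 - 43496) = 73689*(-63200791/1453) = -4657203087999/1453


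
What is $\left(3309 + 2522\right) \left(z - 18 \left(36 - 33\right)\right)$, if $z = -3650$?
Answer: $-21598024$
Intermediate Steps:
$\left(3309 + 2522\right) \left(z - 18 \left(36 - 33\right)\right) = \left(3309 + 2522\right) \left(-3650 - 18 \left(36 - 33\right)\right) = 5831 \left(-3650 - 54\right) = 5831 \left(-3704\right) = -21598024$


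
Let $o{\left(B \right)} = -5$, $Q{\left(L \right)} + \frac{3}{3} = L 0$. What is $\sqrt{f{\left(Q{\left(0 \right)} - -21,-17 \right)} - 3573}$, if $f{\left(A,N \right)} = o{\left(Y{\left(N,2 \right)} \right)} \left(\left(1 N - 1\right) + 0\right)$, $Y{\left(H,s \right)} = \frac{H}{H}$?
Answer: $9 i \sqrt{43} \approx 59.017 i$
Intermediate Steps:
$Q{\left(L \right)} = -1$ ($Q{\left(L \right)} = -1 + L 0 = -1 + 0 = -1$)
$Y{\left(H,s \right)} = 1$
$f{\left(A,N \right)} = 5 - 5 N$ ($f{\left(A,N \right)} = - 5 \left(\left(1 N - 1\right) + 0\right) = - 5 \left(\left(N - 1\right) + 0\right) = - 5 \left(\left(-1 + N\right) + 0\right) = - 5 \left(-1 + N\right) = 5 - 5 N$)
$\sqrt{f{\left(Q{\left(0 \right)} - -21,-17 \right)} - 3573} = \sqrt{\left(5 - -85\right) - 3573} = \sqrt{\left(5 + 85\right) - 3573} = \sqrt{90 - 3573} = \sqrt{-3483} = 9 i \sqrt{43}$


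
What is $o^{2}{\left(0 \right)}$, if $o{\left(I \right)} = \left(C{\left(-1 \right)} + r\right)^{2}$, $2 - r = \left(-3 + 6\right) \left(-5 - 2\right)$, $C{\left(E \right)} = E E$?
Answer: $331776$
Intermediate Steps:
$C{\left(E \right)} = E^{2}$
$r = 23$ ($r = 2 - \left(-3 + 6\right) \left(-5 - 2\right) = 2 - 3 \left(-7\right) = 2 - -21 = 2 + 21 = 23$)
$o{\left(I \right)} = 576$ ($o{\left(I \right)} = \left(\left(-1\right)^{2} + 23\right)^{2} = \left(1 + 23\right)^{2} = 24^{2} = 576$)
$o^{2}{\left(0 \right)} = 576^{2} = 331776$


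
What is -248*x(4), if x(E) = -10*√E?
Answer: 4960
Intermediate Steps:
-248*x(4) = -(-2480)*√4 = -(-2480)*2 = -248*(-20) = 4960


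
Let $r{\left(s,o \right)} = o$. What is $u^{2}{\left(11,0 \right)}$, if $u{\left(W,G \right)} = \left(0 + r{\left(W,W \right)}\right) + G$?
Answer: $121$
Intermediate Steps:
$u{\left(W,G \right)} = G + W$ ($u{\left(W,G \right)} = \left(0 + W\right) + G = W + G = G + W$)
$u^{2}{\left(11,0 \right)} = \left(0 + 11\right)^{2} = 11^{2} = 121$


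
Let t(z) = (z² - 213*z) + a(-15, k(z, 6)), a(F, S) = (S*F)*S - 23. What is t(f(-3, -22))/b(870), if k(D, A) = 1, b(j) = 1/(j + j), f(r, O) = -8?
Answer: 3010200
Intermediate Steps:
b(j) = 1/(2*j)
a(F, S) = -23 + F*S² (a(F, S) = (F*S)*S - 23 = F*S² - 23 = -23 + F*S²)
t(z) = -38 + z² - 213*z (t(z) = (z² - 213*z) + (-23 - 15*1²) = (z² - 213*z) + (-23 - 15*1) = (z² - 213*z) + (-23 - 15) = (z² - 213*z) - 38 = -38 + z² - 213*z)
t(f(-3, -22))/b(870) = (-38 + (-8)² - 213*(-8))/(((½)/870)) = (-38 + 64 + 1704)/(((½)*(1/870))) = 1730/(1/1740) = 1730*1740 = 3010200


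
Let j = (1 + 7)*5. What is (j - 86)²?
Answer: 2116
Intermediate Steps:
j = 40 (j = 8*5 = 40)
(j - 86)² = (40 - 86)² = (-46)² = 2116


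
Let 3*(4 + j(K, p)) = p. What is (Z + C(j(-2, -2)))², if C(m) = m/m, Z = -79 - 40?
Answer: 13924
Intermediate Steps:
j(K, p) = -4 + p/3
Z = -119
C(m) = 1
(Z + C(j(-2, -2)))² = (-119 + 1)² = (-118)² = 13924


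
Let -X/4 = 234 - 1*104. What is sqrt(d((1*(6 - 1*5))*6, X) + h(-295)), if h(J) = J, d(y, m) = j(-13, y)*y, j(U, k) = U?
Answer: I*sqrt(373) ≈ 19.313*I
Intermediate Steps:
X = -520 (X = -4*(234 - 1*104) = -4*(234 - 104) = -4*130 = -520)
d(y, m) = -13*y
sqrt(d((1*(6 - 1*5))*6, X) + h(-295)) = sqrt(-13*1*(6 - 1*5)*6 - 295) = sqrt(-13*1*(6 - 5)*6 - 295) = sqrt(-13*1*1*6 - 295) = sqrt(-13*6 - 295) = sqrt(-78 - 295) = sqrt(-373) = I*sqrt(373)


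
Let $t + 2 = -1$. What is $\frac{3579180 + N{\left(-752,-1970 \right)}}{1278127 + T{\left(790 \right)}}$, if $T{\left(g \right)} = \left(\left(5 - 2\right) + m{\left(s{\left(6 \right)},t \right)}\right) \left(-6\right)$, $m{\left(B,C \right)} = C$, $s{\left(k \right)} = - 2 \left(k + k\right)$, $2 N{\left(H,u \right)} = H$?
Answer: $\frac{3578804}{1278127} \approx 2.8$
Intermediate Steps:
$t = -3$ ($t = -2 - 1 = -3$)
$N{\left(H,u \right)} = \frac{H}{2}$
$s{\left(k \right)} = - 4 k$ ($s{\left(k \right)} = - 2 \cdot 2 k = - 4 k$)
$T{\left(g \right)} = 0$ ($T{\left(g \right)} = \left(\left(5 - 2\right) - 3\right) \left(-6\right) = \left(3 - 3\right) \left(-6\right) = 0 \left(-6\right) = 0$)
$\frac{3579180 + N{\left(-752,-1970 \right)}}{1278127 + T{\left(790 \right)}} = \frac{3579180 + \frac{1}{2} \left(-752\right)}{1278127 + 0} = \frac{3579180 - 376}{1278127} = 3578804 \cdot \frac{1}{1278127} = \frac{3578804}{1278127}$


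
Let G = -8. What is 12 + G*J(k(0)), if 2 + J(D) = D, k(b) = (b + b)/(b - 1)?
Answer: 28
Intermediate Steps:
k(b) = 2*b/(-1 + b) (k(b) = (2*b)/(-1 + b) = 2*b/(-1 + b))
J(D) = -2 + D
12 + G*J(k(0)) = 12 - 8*(-2 + 2*0/(-1 + 0)) = 12 - 8*(-2 + 2*0/(-1)) = 12 - 8*(-2 + 2*0*(-1)) = 12 - 8*(-2 + 0) = 12 - 8*(-2) = 12 + 16 = 28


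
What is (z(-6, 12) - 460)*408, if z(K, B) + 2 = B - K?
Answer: -181152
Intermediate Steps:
z(K, B) = -2 + B - K (z(K, B) = -2 + (B - K) = -2 + B - K)
(z(-6, 12) - 460)*408 = ((-2 + 12 - 1*(-6)) - 460)*408 = ((-2 + 12 + 6) - 460)*408 = (16 - 460)*408 = -444*408 = -181152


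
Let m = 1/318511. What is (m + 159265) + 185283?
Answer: 109742328029/318511 ≈ 3.4455e+5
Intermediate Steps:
m = 1/318511 ≈ 3.1396e-6
(m + 159265) + 185283 = (1/318511 + 159265) + 185283 = 50727654416/318511 + 185283 = 109742328029/318511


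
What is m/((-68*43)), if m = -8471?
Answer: 197/68 ≈ 2.8971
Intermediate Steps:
m/((-68*43)) = -8471/((-68*43)) = -8471/(-2924) = -8471*(-1/2924) = 197/68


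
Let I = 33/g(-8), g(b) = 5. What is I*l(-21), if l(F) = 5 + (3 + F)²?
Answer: 10857/5 ≈ 2171.4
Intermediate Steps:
I = 33/5 ≈ 6.6000
I*l(-21) = 33*(5 + (3 - 21)²)/5 = 33*(5 + (-18)²)/5 = 33*(5 + 324)/5 = (33/5)*329 = 10857/5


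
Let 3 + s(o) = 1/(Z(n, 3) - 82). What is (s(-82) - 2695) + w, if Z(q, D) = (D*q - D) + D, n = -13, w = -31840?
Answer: -4179099/121 ≈ -34538.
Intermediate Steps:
Z(q, D) = D*q (Z(q, D) = (-D + D*q) + D = D*q)
s(o) = -364/121 (s(o) = -3 + 1/(3*(-13) - 82) = -3 + 1/(-39 - 82) = -3 + 1/(-121) = -3 - 1/121 = -364/121)
(s(-82) - 2695) + w = (-364/121 - 2695) - 31840 = -326459/121 - 31840 = -4179099/121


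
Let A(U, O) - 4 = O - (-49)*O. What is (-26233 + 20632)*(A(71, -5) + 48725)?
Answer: -271530879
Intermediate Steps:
A(U, O) = 4 + 50*O (A(U, O) = 4 + (O - (-49)*O) = 4 + (O + 49*O) = 4 + 50*O)
(-26233 + 20632)*(A(71, -5) + 48725) = (-26233 + 20632)*((4 + 50*(-5)) + 48725) = -5601*((4 - 250) + 48725) = -5601*(-246 + 48725) = -5601*48479 = -271530879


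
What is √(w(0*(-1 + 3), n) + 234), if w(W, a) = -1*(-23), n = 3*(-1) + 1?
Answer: √257 ≈ 16.031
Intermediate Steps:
n = -2 (n = -3 + 1 = -2)
w(W, a) = 23
√(w(0*(-1 + 3), n) + 234) = √(23 + 234) = √257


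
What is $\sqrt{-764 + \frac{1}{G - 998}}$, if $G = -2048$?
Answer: $\frac{i \sqrt{7088483670}}{3046} \approx 27.641 i$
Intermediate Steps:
$\sqrt{-764 + \frac{1}{G - 998}} = \sqrt{-764 + \frac{1}{-2048 - 998}} = \sqrt{-764 + \frac{1}{-3046}} = \sqrt{-764 - \frac{1}{3046}} = \sqrt{- \frac{2327145}{3046}} = \frac{i \sqrt{7088483670}}{3046}$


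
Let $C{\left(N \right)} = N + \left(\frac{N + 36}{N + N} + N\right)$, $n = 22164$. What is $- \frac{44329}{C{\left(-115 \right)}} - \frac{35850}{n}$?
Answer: $\frac{37347199505}{195120774} \approx 191.41$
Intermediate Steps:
$C{\left(N \right)} = 2 N + \frac{36 + N}{2 N}$ ($C{\left(N \right)} = N + \left(\frac{36 + N}{2 N} + N\right) = N + \left(N + \frac{36 + N}{2 N}\right) = 2 N + \frac{36 + N}{2 N}$)
$- \frac{44329}{C{\left(-115 \right)}} - \frac{35850}{n} = - \frac{44329}{\frac{1}{2} + 2 \left(-115\right) + \frac{18}{-115}} - \frac{35850}{22164} = - \frac{44329}{\frac{1}{2} - 230 + 18 \left(- \frac{1}{115}\right)} - \frac{5975}{3694} = - \frac{44329}{\frac{1}{2} - 230 - \frac{18}{115}} - \frac{5975}{3694} = - \frac{44329}{- \frac{52821}{230}} - \frac{5975}{3694} = \left(-44329\right) \left(- \frac{230}{52821}\right) - \frac{5975}{3694} = \frac{10195670}{52821} - \frac{5975}{3694} = \frac{37347199505}{195120774}$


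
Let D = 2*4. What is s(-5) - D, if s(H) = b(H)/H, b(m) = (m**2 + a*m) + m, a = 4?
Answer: -8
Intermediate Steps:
b(m) = m**2 + 5*m (b(m) = (m**2 + 4*m) + m = m**2 + 5*m)
D = 8
s(H) = 5 + H (s(H) = (H*(5 + H))/H = 5 + H)
s(-5) - D = (5 - 5) - 1*8 = 0 - 8 = -8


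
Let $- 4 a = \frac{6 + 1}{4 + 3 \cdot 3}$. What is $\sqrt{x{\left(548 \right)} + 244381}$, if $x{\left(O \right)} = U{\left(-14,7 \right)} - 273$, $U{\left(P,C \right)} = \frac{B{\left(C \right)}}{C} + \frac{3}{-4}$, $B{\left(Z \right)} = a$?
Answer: $\frac{\sqrt{41254122}}{13} \approx 494.07$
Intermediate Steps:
$a = - \frac{7}{52}$ ($a = - \frac{\left(6 + 1\right) \frac{1}{4 + 3 \cdot 3}}{4} = - \frac{7 \frac{1}{4 + 9}}{4} = - \frac{7 \cdot \frac{1}{13}}{4} = \left(- \frac{1}{4}\right) \frac{7}{13} = - \frac{7}{52} \approx -0.13462$)
$B{\left(Z \right)} = - \frac{7}{52}$
$U{\left(P,C \right)} = - \frac{3}{4} - \frac{7}{52 C}$ ($U{\left(P,C \right)} = - \frac{7}{52 C} + \frac{3}{-4} = - \frac{7}{52 C} + 3 \left(- \frac{1}{4}\right) = - \frac{7}{52 C} - \frac{3}{4} = - \frac{3}{4} - \frac{7}{52 C}$)
$x{\left(O \right)} = - \frac{3559}{13}$ ($x{\left(O \right)} = \frac{-7 - 273}{52 \cdot 7} - 273 = \frac{1}{52} \cdot \frac{1}{7} \left(-7 - 273\right) - 273 = \frac{1}{52} \cdot \frac{1}{7} \left(-280\right) - 273 = - \frac{10}{13} - 273 = - \frac{3559}{13}$)
$\sqrt{x{\left(548 \right)} + 244381} = \sqrt{- \frac{3559}{13} + 244381} = \sqrt{\frac{3173394}{13}} = \frac{\sqrt{41254122}}{13}$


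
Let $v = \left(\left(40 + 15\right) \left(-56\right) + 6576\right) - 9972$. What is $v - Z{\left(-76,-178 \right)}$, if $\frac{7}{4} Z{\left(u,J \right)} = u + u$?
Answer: $- \frac{44724}{7} \approx -6389.1$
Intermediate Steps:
$Z{\left(u,J \right)} = \frac{8 u}{7}$ ($Z{\left(u,J \right)} = \frac{4 \left(u + u\right)}{7} = \frac{4 \cdot 2 u}{7} = \frac{8 u}{7}$)
$v = -6476$ ($v = \left(55 \left(-56\right) + 6576\right) - 9972 = \left(-3080 + 6576\right) - 9972 = 3496 - 9972 = -6476$)
$v - Z{\left(-76,-178 \right)} = -6476 - \frac{8}{7} \left(-76\right) = -6476 - - \frac{608}{7} = -6476 + \frac{608}{7} = - \frac{44724}{7}$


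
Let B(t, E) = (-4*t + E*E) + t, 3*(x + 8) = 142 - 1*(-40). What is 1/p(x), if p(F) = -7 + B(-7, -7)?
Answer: 1/63 ≈ 0.015873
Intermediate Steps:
x = 158/3 (x = -8 + (142 - 1*(-40))/3 = -8 + (142 + 40)/3 = -8 + (1/3)*182 = -8 + 182/3 = 158/3 ≈ 52.667)
B(t, E) = E**2 - 3*t (B(t, E) = (-4*t + E**2) + t = (E**2 - 4*t) + t = E**2 - 3*t)
p(F) = 63 (p(F) = -7 + ((-7)**2 - 3*(-7)) = -7 + (49 + 21) = -7 + 70 = 63)
1/p(x) = 1/63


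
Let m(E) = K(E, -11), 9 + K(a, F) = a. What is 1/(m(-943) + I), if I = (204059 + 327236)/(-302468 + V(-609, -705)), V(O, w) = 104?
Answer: -302364/288381823 ≈ -0.0010485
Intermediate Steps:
K(a, F) = -9 + a
m(E) = -9 + E
I = -531295/302364 (I = (204059 + 327236)/(-302468 + 104) = 531295/(-302364) = 531295*(-1/302364) = -531295/302364 ≈ -1.7571)
1/(m(-943) + I) = 1/((-9 - 943) - 531295/302364) = 1/(-952 - 531295/302364) = 1/(-288381823/302364) = -302364/288381823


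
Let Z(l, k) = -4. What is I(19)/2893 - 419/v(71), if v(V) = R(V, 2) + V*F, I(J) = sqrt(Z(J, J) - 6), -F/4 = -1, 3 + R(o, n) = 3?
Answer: -419/284 + I*sqrt(10)/2893 ≈ -1.4754 + 0.0010931*I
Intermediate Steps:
R(o, n) = 0 (R(o, n) = -3 + 3 = 0)
F = 4 (F = -4*(-1) = 4)
I(J) = I*sqrt(10) (I(J) = sqrt(-4 - 6) = sqrt(-10) = I*sqrt(10))
v(V) = 4*V (v(V) = 0 + V*4 = 0 + 4*V = 4*V)
I(19)/2893 - 419/v(71) = (I*sqrt(10))/2893 - 419/(4*71) = (I*sqrt(10))*(1/2893) - 419/284 = I*sqrt(10)/2893 - 419*1/284 = I*sqrt(10)/2893 - 419/284 = -419/284 + I*sqrt(10)/2893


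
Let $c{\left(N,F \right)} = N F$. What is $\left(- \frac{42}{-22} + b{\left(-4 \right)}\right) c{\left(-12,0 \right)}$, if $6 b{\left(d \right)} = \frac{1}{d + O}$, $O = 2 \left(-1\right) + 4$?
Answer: $0$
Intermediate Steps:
$c{\left(N,F \right)} = F N$
$O = 2$ ($O = -2 + 4 = 2$)
$b{\left(d \right)} = \frac{1}{6 \left(2 + d\right)}$ ($b{\left(d \right)} = \frac{1}{6 \left(d + 2\right)} = \frac{1}{6 \left(2 + d\right)}$)
$\left(- \frac{42}{-22} + b{\left(-4 \right)}\right) c{\left(-12,0 \right)} = \left(- \frac{42}{-22} + \frac{1}{6 \left(2 - 4\right)}\right) 0 \left(-12\right) = \left(\left(-42\right) \left(- \frac{1}{22}\right) + \frac{1}{6 \left(-2\right)}\right) 0 = \left(\frac{21}{11} + \frac{1}{6} \left(- \frac{1}{2}\right)\right) 0 = \left(\frac{21}{11} - \frac{1}{12}\right) 0 = \frac{241}{132} \cdot 0 = 0$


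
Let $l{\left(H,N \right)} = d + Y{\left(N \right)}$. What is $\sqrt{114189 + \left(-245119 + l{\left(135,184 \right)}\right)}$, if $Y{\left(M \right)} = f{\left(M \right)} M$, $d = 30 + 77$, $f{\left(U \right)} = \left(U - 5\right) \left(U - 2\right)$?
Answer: $\sqrt{5863529} \approx 2421.5$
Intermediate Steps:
$f{\left(U \right)} = \left(-5 + U\right) \left(-2 + U\right)$
$d = 107$
$Y{\left(M \right)} = M \left(10 + M^{2} - 7 M\right)$ ($Y{\left(M \right)} = \left(10 + M^{2} - 7 M\right) M = M \left(10 + M^{2} - 7 M\right)$)
$l{\left(H,N \right)} = 107 + N \left(10 + N^{2} - 7 N\right)$
$\sqrt{114189 + \left(-245119 + l{\left(135,184 \right)}\right)} = \sqrt{114189 - \left(245012 - 184 \left(10 + 184^{2} - 1288\right)\right)} = \sqrt{114189 - \left(245012 - 184 \left(10 + 33856 - 1288\right)\right)} = \sqrt{114189 + \left(-245119 + \left(107 + 184 \cdot 32578\right)\right)} = \sqrt{114189 + \left(-245119 + \left(107 + 5994352\right)\right)} = \sqrt{114189 + \left(-245119 + 5994459\right)} = \sqrt{114189 + 5749340} = \sqrt{5863529}$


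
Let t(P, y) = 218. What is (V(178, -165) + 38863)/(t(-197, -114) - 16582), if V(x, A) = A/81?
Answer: -524623/220914 ≈ -2.3748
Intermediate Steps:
V(x, A) = A/81 (V(x, A) = A*(1/81) = A/81)
(V(178, -165) + 38863)/(t(-197, -114) - 16582) = ((1/81)*(-165) + 38863)/(218 - 16582) = (-55/27 + 38863)/(-16364) = (1049246/27)*(-1/16364) = -524623/220914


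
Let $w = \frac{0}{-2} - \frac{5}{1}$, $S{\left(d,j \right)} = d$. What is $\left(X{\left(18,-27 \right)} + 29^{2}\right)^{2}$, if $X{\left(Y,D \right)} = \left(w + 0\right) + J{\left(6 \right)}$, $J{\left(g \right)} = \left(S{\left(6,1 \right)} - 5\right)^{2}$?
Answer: $700569$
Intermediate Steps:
$J{\left(g \right)} = 1$ ($J{\left(g \right)} = \left(6 - 5\right)^{2} = 1^{2} = 1$)
$w = -5$ ($w = 0 \left(- \frac{1}{2}\right) - 5 = 0 - 5 = -5$)
$X{\left(Y,D \right)} = -4$ ($X{\left(Y,D \right)} = \left(-5 + 0\right) + 1 = -5 + 1 = -4$)
$\left(X{\left(18,-27 \right)} + 29^{2}\right)^{2} = \left(-4 + 29^{2}\right)^{2} = \left(-4 + 841\right)^{2} = 837^{2} = 700569$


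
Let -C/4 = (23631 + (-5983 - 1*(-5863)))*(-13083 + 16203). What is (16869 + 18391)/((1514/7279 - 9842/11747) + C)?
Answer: -150747806119/1254452958943580 ≈ -0.00012017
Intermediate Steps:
C = -293417280 (C = -4*(23631 + (-5983 - 1*(-5863)))*(-13083 + 16203) = -4*(23631 + (-5983 + 5863))*3120 = -4*(23631 - 120)*3120 = -94044*3120 = -4*73354320 = -293417280)
(16869 + 18391)/((1514/7279 - 9842/11747) + C) = (16869 + 18391)/((1514/7279 - 9842/11747) - 293417280) = 35260/((1514*(1/7279) - 9842*1/11747) - 293417280) = 35260/((1514/7279 - 9842/11747) - 293417280) = 35260/(-53854960/85506413 - 293417280) = 35260/(-25089059178871600/85506413) = 35260*(-85506413/25089059178871600) = -150747806119/1254452958943580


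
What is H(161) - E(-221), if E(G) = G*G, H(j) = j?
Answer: -48680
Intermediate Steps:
E(G) = G**2
H(161) - E(-221) = 161 - 1*(-221)**2 = 161 - 1*48841 = 161 - 48841 = -48680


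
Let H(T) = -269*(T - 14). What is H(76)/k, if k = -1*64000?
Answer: 8339/32000 ≈ 0.26059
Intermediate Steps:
H(T) = 3766 - 269*T (H(T) = -269*(-14 + T) = 3766 - 269*T)
k = -64000
H(76)/k = (3766 - 269*76)/(-64000) = (3766 - 20444)*(-1/64000) = -16678*(-1/64000) = 8339/32000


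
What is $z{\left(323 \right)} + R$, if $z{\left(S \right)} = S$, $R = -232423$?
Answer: $-232100$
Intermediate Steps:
$z{\left(323 \right)} + R = 323 - 232423 = -232100$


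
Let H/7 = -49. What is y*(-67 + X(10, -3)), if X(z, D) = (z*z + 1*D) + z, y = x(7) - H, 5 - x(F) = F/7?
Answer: 13880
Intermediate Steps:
x(F) = 5 - F/7
H = -343 (H = 7*(-49) = -343)
y = 347 (y = (5 - ⅐*7) - 1*(-343) = (5 - 1) + 343 = 4 + 343 = 347)
X(z, D) = D + z + z² (X(z, D) = (z² + D) + z = (D + z²) + z = D + z + z²)
y*(-67 + X(10, -3)) = 347*(-67 + (-3 + 10 + 10²)) = 347*(-67 + (-3 + 10 + 100)) = 347*(-67 + 107) = 347*40 = 13880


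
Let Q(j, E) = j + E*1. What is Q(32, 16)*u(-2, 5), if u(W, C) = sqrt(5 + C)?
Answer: 48*sqrt(10) ≈ 151.79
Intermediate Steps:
Q(j, E) = E + j (Q(j, E) = j + E = E + j)
Q(32, 16)*u(-2, 5) = (16 + 32)*sqrt(5 + 5) = 48*sqrt(10)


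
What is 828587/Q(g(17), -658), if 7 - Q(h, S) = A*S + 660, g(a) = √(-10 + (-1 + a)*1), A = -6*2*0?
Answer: -828587/653 ≈ -1268.9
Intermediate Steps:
A = 0 (A = -12*0 = 0)
g(a) = √(-11 + a) (g(a) = √(-10 + (-1 + a)) = √(-11 + a))
Q(h, S) = -653 (Q(h, S) = 7 - (0*S + 660) = 7 - (0 + 660) = 7 - 1*660 = 7 - 660 = -653)
828587/Q(g(17), -658) = 828587/(-653) = 828587*(-1/653) = -828587/653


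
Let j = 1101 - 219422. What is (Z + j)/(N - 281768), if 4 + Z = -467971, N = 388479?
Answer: -686296/106711 ≈ -6.4314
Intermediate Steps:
Z = -467975 (Z = -4 - 467971 = -467975)
j = -218321
(Z + j)/(N - 281768) = (-467975 - 218321)/(388479 - 281768) = -686296/106711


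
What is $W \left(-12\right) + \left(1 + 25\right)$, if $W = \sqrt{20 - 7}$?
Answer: $26 - 12 \sqrt{13} \approx -17.267$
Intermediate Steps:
$W = \sqrt{13} \approx 3.6056$
$W \left(-12\right) + \left(1 + 25\right) = \sqrt{13} \left(-12\right) + \left(1 + 25\right) = - 12 \sqrt{13} + 26 = 26 - 12 \sqrt{13}$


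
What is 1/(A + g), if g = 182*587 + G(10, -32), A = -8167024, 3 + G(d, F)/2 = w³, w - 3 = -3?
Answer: -1/8060196 ≈ -1.2407e-7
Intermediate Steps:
w = 0 (w = 3 - 3 = 0)
G(d, F) = -6 (G(d, F) = -6 + 2*0³ = -6 + 2*0 = -6 + 0 = -6)
g = 106828 (g = 182*587 - 6 = 106834 - 6 = 106828)
1/(A + g) = 1/(-8167024 + 106828) = 1/(-8060196) = -1/8060196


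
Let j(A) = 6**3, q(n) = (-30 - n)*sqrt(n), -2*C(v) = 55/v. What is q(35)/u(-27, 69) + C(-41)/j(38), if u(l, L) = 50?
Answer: 55/17712 - 13*sqrt(35)/10 ≈ -7.6878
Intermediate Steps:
C(v) = -55/(2*v)
q(n) = sqrt(n)*(-30 - n)
j(A) = 216
q(35)/u(-27, 69) + C(-41)/j(38) = (sqrt(35)*(-30 - 1*35))/50 - 55/2/(-41)/216 = (sqrt(35)*(-30 - 35))*(1/50) - 55/2*(-1/41)*(1/216) = (sqrt(35)*(-65))*(1/50) + (55/82)*(1/216) = -65*sqrt(35)*(1/50) + 55/17712 = -13*sqrt(35)/10 + 55/17712 = 55/17712 - 13*sqrt(35)/10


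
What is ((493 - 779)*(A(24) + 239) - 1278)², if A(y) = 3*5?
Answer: 5464462084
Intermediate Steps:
A(y) = 15
((493 - 779)*(A(24) + 239) - 1278)² = ((493 - 779)*(15 + 239) - 1278)² = (-286*254 - 1278)² = (-72644 - 1278)² = (-73922)² = 5464462084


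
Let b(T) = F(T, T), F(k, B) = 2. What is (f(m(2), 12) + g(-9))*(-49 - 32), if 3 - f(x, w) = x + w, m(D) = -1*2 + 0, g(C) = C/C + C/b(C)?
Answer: 1701/2 ≈ 850.50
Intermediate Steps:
b(T) = 2
g(C) = 1 + C/2 (g(C) = C/C + C/2 = 1 + C*(1/2) = 1 + C/2)
m(D) = -2 (m(D) = -2 + 0 = -2)
f(x, w) = 3 - w - x (f(x, w) = 3 - (x + w) = 3 - (w + x) = 3 + (-w - x) = 3 - w - x)
(f(m(2), 12) + g(-9))*(-49 - 32) = ((3 - 1*12 - 1*(-2)) + (1 + (1/2)*(-9)))*(-49 - 32) = ((3 - 12 + 2) + (1 - 9/2))*(-81) = (-7 - 7/2)*(-81) = -21/2*(-81) = 1701/2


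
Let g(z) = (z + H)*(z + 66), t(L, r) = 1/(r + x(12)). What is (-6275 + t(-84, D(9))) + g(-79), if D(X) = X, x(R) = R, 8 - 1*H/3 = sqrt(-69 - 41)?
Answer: -116759/21 + 39*I*sqrt(110) ≈ -5560.0 + 409.04*I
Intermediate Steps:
H = 24 - 3*I*sqrt(110) (H = 24 - 3*sqrt(-69 - 41) = 24 - 3*I*sqrt(110) ≈ 24.0 - 31.464*I)
t(L, r) = 1/(12 + r) (t(L, r) = 1/(r + 12) = 1/(12 + r))
g(z) = (66 + z)*(24 + z - 3*I*sqrt(110)) (g(z) = (z + (24 - 3*I*sqrt(110)))*(z + 66) = (24 + z - 3*I*sqrt(110))*(66 + z) = (66 + z)*(24 + z - 3*I*sqrt(110)))
(-6275 + t(-84, D(9))) + g(-79) = (-6275 + 1/(12 + 9)) + (1584 + (-79)**2 + 90*(-79) - 198*I*sqrt(110) - 3*I*(-79)*sqrt(110)) = (-6275 + 1/21) + (1584 + 6241 - 7110 - 198*I*sqrt(110) + 237*I*sqrt(110)) = (-6275 + 1/21) + (715 + 39*I*sqrt(110)) = -131774/21 + (715 + 39*I*sqrt(110)) = -116759/21 + 39*I*sqrt(110)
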